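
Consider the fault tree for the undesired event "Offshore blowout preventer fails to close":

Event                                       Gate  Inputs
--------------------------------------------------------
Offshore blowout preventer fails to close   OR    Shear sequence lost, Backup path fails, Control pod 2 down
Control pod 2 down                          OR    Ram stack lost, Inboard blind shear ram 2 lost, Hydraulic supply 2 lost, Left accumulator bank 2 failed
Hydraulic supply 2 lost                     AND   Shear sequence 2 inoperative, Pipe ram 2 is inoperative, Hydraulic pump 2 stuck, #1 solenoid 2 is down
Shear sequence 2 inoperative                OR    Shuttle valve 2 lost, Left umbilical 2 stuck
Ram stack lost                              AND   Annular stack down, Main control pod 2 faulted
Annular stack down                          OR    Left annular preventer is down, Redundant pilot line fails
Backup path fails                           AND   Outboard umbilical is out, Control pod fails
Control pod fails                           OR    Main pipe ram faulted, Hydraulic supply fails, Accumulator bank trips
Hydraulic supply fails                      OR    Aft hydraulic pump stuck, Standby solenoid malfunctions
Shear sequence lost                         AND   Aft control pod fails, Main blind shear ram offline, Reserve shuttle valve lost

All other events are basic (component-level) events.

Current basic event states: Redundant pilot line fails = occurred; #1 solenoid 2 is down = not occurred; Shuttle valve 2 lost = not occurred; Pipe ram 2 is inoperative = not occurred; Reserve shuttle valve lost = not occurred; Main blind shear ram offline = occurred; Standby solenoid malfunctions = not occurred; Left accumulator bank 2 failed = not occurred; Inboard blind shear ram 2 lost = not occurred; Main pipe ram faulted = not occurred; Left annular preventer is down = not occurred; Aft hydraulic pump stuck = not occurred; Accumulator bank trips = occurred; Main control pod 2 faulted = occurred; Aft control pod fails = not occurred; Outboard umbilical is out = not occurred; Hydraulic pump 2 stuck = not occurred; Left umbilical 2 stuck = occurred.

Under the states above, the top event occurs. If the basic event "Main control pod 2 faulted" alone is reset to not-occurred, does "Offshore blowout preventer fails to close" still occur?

Counterfactual: set "Main control pod 2 faulted" to not occurred.
Shear sequence lost [AND]: Aft control pod fails=not, Main blind shear ram offline=occurs, Reserve shuttle valve lost=not → not all inputs occur → does not occur.
Hydraulic supply fails [OR]: Aft hydraulic pump stuck=not, Standby solenoid malfunctions=not → no input occurs → does not occur.
Control pod fails [OR]: Main pipe ram faulted=not, Hydraulic supply fails=not, Accumulator bank trips=occurs → at least one input occurs → occurs.
Backup path fails [AND]: Outboard umbilical is out=not, Control pod fails=occurs → not all inputs occur → does not occur.
Annular stack down [OR]: Left annular preventer is down=not, Redundant pilot line fails=occurs → at least one input occurs → occurs.
Ram stack lost [AND]: Annular stack down=occurs, Main control pod 2 faulted=not → not all inputs occur → does not occur.
Shear sequence 2 inoperative [OR]: Shuttle valve 2 lost=not, Left umbilical 2 stuck=occurs → at least one input occurs → occurs.
Hydraulic supply 2 lost [AND]: Shear sequence 2 inoperative=occurs, Pipe ram 2 is inoperative=not, Hydraulic pump 2 stuck=not, #1 solenoid 2 is down=not → not all inputs occur → does not occur.
Control pod 2 down [OR]: Ram stack lost=not, Inboard blind shear ram 2 lost=not, Hydraulic supply 2 lost=not, Left accumulator bank 2 failed=not → no input occurs → does not occur.
Offshore blowout preventer fails to close [OR]: Shear sequence lost=not, Backup path fails=not, Control pod 2 down=not → no input occurs → does not occur.

No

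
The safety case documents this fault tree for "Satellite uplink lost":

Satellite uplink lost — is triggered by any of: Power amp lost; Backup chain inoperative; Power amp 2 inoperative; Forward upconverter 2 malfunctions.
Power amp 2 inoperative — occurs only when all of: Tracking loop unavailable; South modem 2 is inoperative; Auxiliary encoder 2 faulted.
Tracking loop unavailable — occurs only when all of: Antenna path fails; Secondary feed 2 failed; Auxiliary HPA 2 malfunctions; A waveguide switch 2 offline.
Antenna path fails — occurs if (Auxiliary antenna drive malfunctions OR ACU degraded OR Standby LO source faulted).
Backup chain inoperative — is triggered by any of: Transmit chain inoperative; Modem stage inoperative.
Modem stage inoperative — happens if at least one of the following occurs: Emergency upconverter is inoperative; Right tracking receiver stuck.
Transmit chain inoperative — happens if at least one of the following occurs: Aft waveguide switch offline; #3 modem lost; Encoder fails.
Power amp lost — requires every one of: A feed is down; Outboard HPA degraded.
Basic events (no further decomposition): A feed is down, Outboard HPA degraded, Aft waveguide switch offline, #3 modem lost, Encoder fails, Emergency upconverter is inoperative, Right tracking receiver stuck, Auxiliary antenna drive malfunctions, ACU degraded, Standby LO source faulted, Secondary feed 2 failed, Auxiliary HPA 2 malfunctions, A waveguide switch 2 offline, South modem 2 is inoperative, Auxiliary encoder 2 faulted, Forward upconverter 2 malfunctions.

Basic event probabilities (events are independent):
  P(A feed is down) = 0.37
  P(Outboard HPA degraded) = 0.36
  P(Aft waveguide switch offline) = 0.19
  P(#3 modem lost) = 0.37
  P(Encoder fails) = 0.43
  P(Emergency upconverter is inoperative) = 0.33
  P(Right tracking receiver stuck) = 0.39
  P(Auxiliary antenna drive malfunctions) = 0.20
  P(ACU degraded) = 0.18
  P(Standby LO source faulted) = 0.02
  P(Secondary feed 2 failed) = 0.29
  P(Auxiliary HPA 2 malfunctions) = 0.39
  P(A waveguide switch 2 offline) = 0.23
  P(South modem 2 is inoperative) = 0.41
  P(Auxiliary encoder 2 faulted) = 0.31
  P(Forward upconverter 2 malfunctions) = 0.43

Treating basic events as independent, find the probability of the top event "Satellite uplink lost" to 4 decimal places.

P(Power amp lost) [AND] = 0.37 × 0.36 = 0.133200
P(Transmit chain inoperative) [OR] = 1 − (1−0.19) × (1−0.37) × (1−0.43) = 0.709129
P(Modem stage inoperative) [OR] = 1 − (1−0.33) × (1−0.39) = 0.591300
P(Backup chain inoperative) [OR] = 1 − (1−0.709129) × (1−0.591300) = 0.881121
P(Antenna path fails) [OR] = 1 − (1−0.20) × (1−0.18) × (1−0.02) = 0.357120
P(Tracking loop unavailable) [AND] = 0.357120 × 0.29 × 0.39 × 0.23 = 0.009290
P(Power amp 2 inoperative) [AND] = 0.009290 × 0.41 × 0.31 = 0.001181
P(Satellite uplink lost) [OR] = 1 − (1−0.133200) × (1−0.881121) × (1−0.001181) × (1−0.43) = 0.941334
Rounded to 4 decimal places: P(Satellite uplink lost) ≈ 0.9413.

0.9413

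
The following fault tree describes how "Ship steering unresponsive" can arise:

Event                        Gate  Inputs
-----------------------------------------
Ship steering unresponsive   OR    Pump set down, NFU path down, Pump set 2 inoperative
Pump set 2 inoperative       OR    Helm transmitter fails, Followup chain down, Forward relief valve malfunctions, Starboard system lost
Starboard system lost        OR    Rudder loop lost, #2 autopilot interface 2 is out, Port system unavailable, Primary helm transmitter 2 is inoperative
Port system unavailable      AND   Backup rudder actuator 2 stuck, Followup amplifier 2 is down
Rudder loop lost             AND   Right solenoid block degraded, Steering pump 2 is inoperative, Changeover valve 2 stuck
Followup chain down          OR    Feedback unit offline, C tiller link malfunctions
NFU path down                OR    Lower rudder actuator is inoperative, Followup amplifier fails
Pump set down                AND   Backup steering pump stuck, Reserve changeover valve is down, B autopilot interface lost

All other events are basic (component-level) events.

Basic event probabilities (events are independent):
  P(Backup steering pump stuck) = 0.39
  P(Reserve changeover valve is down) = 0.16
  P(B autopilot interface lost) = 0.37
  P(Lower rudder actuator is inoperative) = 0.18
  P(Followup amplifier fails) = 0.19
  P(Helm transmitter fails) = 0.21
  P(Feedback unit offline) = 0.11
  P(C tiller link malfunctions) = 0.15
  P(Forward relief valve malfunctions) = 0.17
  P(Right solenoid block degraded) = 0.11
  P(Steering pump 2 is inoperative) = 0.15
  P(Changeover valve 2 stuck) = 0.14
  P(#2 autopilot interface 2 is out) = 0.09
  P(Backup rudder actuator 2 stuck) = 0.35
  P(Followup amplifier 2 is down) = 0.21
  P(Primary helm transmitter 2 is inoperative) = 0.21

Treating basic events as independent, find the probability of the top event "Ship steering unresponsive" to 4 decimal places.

P(Pump set down) [AND] = 0.39 × 0.16 × 0.37 = 0.023088
P(NFU path down) [OR] = 1 − (1−0.18) × (1−0.19) = 0.335800
P(Followup chain down) [OR] = 1 − (1−0.11) × (1−0.15) = 0.243500
P(Rudder loop lost) [AND] = 0.11 × 0.15 × 0.14 = 0.002310
P(Port system unavailable) [AND] = 0.35 × 0.21 = 0.073500
P(Starboard system lost) [OR] = 1 − (1−0.002310) × (1−0.09) × (1−0.073500) × (1−0.21) = 0.335478
P(Pump set 2 inoperative) [OR] = 1 − (1−0.21) × (1−0.243500) × (1−0.17) × (1−0.335478) = 0.670372
P(Ship steering unresponsive) [OR] = 1 − (1−0.023088) × (1−0.335800) × (1−0.670372) = 0.786116
Rounded to 4 decimal places: P(Ship steering unresponsive) ≈ 0.7861.

0.7861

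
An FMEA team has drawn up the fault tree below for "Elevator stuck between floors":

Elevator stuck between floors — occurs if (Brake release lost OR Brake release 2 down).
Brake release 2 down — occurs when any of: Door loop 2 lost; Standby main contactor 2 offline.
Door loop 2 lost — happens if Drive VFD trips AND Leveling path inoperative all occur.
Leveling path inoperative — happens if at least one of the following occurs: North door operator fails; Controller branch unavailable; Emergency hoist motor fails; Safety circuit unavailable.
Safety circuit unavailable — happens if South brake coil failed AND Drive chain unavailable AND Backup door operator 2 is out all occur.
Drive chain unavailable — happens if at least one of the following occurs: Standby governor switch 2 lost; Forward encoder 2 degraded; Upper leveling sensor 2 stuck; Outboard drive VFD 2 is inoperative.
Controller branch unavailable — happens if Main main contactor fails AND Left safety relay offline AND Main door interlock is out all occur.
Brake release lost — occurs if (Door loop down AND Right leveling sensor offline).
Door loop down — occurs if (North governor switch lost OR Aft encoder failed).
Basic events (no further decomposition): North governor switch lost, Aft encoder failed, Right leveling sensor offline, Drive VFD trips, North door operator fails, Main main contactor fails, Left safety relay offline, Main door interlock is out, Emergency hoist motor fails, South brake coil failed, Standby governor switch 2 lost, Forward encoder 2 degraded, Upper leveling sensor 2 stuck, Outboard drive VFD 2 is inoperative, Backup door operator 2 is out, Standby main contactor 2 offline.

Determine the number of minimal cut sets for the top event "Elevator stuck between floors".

10

Door loop down [OR]: union of children's cut sets → 2 cut set(s).
Brake release lost [AND]: one cut set from each child combined → 2 × 1 = 2 cut set(s).
Controller branch unavailable [AND]: one cut set from each child combined → 1 × 1 × 1 = 1 cut set(s).
Drive chain unavailable [OR]: union of children's cut sets → 4 cut set(s).
Safety circuit unavailable [AND]: one cut set from each child combined → 1 × 4 × 1 = 4 cut set(s).
Leveling path inoperative [OR]: union of children's cut sets → 7 cut set(s).
Door loop 2 lost [AND]: one cut set from each child combined → 1 × 7 = 7 cut set(s).
Brake release 2 down [OR]: union of children's cut sets → 8 cut set(s).
Elevator stuck between floors [OR]: union of children's cut sets → 10 cut set(s).
Minimal cut sets: {North governor switch lost, Right leveling sensor offline}; {Aft encoder failed, Right leveling sensor offline}; {Drive VFD trips, North door operator fails}; {Drive VFD trips, Left safety relay offline, Main door interlock is out, Main main contactor fails}; {Drive VFD trips, Emergency hoist motor fails}; {Backup door operator 2 is out, Drive VFD trips, South brake coil failed, Standby governor switch 2 lost}; {Backup door operator 2 is out, Drive VFD trips, Forward encoder 2 degraded, South brake coil failed}; {Backup door operator 2 is out, Drive VFD trips, South brake coil failed, Upper leveling sensor 2 stuck}; {Backup door operator 2 is out, Drive VFD trips, Outboard drive VFD 2 is inoperative, South brake coil failed}; {Standby main contactor 2 offline}.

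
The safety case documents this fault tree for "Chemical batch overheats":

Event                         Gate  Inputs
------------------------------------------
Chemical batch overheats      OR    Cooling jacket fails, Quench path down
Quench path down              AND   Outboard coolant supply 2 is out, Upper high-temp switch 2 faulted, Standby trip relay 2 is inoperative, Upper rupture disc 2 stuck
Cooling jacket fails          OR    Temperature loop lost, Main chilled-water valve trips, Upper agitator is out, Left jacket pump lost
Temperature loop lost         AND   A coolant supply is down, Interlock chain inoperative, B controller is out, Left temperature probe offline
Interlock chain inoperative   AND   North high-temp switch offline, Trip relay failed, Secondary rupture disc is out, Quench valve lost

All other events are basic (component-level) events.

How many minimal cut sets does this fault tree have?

5

Interlock chain inoperative [AND]: one cut set from each child combined → 1 × 1 × 1 × 1 = 1 cut set(s).
Temperature loop lost [AND]: one cut set from each child combined → 1 × 1 × 1 × 1 = 1 cut set(s).
Cooling jacket fails [OR]: union of children's cut sets → 4 cut set(s).
Quench path down [AND]: one cut set from each child combined → 1 × 1 × 1 × 1 = 1 cut set(s).
Chemical batch overheats [OR]: union of children's cut sets → 5 cut set(s).
Minimal cut sets: {A coolant supply is down, B controller is out, Left temperature probe offline, North high-temp switch offline, Quench valve lost, Secondary rupture disc is out, Trip relay failed}; {Main chilled-water valve trips}; {Upper agitator is out}; {Left jacket pump lost}; {Outboard coolant supply 2 is out, Standby trip relay 2 is inoperative, Upper high-temp switch 2 faulted, Upper rupture disc 2 stuck}.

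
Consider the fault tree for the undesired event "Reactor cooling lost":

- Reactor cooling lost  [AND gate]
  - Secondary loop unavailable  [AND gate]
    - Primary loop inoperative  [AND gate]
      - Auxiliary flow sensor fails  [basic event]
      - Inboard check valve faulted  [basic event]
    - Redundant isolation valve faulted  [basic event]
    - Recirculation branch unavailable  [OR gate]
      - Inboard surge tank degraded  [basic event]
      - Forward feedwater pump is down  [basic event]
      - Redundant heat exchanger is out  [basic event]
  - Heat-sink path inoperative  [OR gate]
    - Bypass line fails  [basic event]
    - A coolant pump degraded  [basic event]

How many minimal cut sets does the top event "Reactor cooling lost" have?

Primary loop inoperative [AND]: one cut set from each child combined → 1 × 1 = 1 cut set(s).
Recirculation branch unavailable [OR]: union of children's cut sets → 3 cut set(s).
Secondary loop unavailable [AND]: one cut set from each child combined → 1 × 1 × 3 = 3 cut set(s).
Heat-sink path inoperative [OR]: union of children's cut sets → 2 cut set(s).
Reactor cooling lost [AND]: one cut set from each child combined → 3 × 2 = 6 cut set(s).
Minimal cut sets: {Auxiliary flow sensor fails, Bypass line fails, Inboard check valve faulted, Inboard surge tank degraded, Redundant isolation valve faulted}; {A coolant pump degraded, Auxiliary flow sensor fails, Inboard check valve faulted, Inboard surge tank degraded, Redundant isolation valve faulted}; {Auxiliary flow sensor fails, Bypass line fails, Forward feedwater pump is down, Inboard check valve faulted, Redundant isolation valve faulted}; {A coolant pump degraded, Auxiliary flow sensor fails, Forward feedwater pump is down, Inboard check valve faulted, Redundant isolation valve faulted}; {Auxiliary flow sensor fails, Bypass line fails, Inboard check valve faulted, Redundant heat exchanger is out, Redundant isolation valve faulted}; {A coolant pump degraded, Auxiliary flow sensor fails, Inboard check valve faulted, Redundant heat exchanger is out, Redundant isolation valve faulted}.

6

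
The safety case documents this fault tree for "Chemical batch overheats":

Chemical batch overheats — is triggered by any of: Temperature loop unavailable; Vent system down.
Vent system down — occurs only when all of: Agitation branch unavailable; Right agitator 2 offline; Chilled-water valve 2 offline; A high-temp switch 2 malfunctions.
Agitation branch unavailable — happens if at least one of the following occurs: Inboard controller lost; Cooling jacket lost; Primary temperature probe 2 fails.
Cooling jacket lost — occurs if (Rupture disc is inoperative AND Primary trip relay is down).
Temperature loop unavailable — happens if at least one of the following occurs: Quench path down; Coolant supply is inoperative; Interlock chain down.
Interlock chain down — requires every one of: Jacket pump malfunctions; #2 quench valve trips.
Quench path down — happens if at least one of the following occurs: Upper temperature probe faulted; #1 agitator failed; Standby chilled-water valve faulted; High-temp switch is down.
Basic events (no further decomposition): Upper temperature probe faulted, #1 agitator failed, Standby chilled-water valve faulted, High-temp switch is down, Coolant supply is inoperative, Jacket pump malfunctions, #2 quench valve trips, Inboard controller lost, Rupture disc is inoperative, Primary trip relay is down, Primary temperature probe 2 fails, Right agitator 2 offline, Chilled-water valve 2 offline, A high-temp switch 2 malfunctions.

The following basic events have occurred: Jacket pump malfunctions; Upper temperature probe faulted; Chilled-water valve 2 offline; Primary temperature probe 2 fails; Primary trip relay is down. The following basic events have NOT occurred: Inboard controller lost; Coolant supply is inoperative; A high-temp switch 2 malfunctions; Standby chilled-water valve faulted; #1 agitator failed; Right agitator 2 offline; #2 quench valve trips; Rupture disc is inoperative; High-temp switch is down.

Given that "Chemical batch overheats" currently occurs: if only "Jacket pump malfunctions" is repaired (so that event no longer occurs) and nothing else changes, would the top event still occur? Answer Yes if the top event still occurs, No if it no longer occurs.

Yes

Counterfactual: set "Jacket pump malfunctions" to not occurred.
Quench path down [OR]: Upper temperature probe faulted=occurs, #1 agitator failed=not, Standby chilled-water valve faulted=not, High-temp switch is down=not → at least one input occurs → occurs.
Interlock chain down [AND]: Jacket pump malfunctions=not, #2 quench valve trips=not → not all inputs occur → does not occur.
Temperature loop unavailable [OR]: Quench path down=occurs, Coolant supply is inoperative=not, Interlock chain down=not → at least one input occurs → occurs.
Cooling jacket lost [AND]: Rupture disc is inoperative=not, Primary trip relay is down=occurs → not all inputs occur → does not occur.
Agitation branch unavailable [OR]: Inboard controller lost=not, Cooling jacket lost=not, Primary temperature probe 2 fails=occurs → at least one input occurs → occurs.
Vent system down [AND]: Agitation branch unavailable=occurs, Right agitator 2 offline=not, Chilled-water valve 2 offline=occurs, A high-temp switch 2 malfunctions=not → not all inputs occur → does not occur.
Chemical batch overheats [OR]: Temperature loop unavailable=occurs, Vent system down=not → at least one input occurs → occurs.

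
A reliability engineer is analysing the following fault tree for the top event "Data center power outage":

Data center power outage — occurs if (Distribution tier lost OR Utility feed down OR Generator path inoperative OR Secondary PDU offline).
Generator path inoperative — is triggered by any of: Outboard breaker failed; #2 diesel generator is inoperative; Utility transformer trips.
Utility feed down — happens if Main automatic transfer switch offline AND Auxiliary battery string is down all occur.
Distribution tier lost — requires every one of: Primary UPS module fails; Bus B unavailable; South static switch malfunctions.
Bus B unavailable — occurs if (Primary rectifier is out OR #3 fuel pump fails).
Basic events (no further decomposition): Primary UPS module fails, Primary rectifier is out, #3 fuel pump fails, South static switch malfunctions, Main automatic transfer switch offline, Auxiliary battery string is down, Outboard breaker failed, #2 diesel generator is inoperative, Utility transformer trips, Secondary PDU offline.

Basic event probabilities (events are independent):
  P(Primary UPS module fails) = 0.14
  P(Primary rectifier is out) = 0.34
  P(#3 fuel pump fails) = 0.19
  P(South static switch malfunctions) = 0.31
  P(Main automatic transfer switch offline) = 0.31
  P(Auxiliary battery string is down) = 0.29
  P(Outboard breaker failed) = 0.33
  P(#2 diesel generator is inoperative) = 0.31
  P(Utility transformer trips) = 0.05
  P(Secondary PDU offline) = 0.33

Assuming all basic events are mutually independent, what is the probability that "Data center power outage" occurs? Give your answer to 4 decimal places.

P(Bus B unavailable) [OR] = 1 − (1−0.34) × (1−0.19) = 0.465400
P(Distribution tier lost) [AND] = 0.14 × 0.465400 × 0.31 = 0.020198
P(Utility feed down) [AND] = 0.31 × 0.29 = 0.089900
P(Generator path inoperative) [OR] = 1 − (1−0.33) × (1−0.31) × (1−0.05) = 0.560815
P(Data center power outage) [OR] = 1 − (1−0.020198) × (1−0.089900) × (1−0.560815) × (1−0.33) = 0.737609
Rounded to 4 decimal places: P(Data center power outage) ≈ 0.7376.

0.7376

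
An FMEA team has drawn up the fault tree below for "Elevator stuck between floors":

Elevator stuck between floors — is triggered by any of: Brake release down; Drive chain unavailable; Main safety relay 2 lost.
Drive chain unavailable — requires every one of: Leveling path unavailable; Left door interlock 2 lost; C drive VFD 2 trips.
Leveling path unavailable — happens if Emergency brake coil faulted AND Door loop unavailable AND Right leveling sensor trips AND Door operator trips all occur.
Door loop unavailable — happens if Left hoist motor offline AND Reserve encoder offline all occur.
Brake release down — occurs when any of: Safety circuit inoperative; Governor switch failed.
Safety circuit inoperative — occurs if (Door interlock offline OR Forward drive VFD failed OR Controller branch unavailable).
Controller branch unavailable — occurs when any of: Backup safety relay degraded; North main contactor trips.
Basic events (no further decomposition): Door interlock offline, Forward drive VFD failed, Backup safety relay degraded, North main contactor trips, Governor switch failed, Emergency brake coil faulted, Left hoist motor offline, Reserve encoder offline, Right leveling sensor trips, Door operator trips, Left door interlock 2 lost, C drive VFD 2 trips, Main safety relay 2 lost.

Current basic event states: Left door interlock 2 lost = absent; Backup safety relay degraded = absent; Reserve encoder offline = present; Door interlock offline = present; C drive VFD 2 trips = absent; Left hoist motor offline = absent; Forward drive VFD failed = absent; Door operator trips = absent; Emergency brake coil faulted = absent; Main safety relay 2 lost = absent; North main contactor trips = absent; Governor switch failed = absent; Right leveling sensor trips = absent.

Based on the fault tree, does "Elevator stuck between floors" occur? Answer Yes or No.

Controller branch unavailable [OR]: Backup safety relay degraded=not, North main contactor trips=not → no input occurs → does not occur.
Safety circuit inoperative [OR]: Door interlock offline=occurs, Forward drive VFD failed=not, Controller branch unavailable=not → at least one input occurs → occurs.
Brake release down [OR]: Safety circuit inoperative=occurs, Governor switch failed=not → at least one input occurs → occurs.
Door loop unavailable [AND]: Left hoist motor offline=not, Reserve encoder offline=occurs → not all inputs occur → does not occur.
Leveling path unavailable [AND]: Emergency brake coil faulted=not, Door loop unavailable=not, Right leveling sensor trips=not, Door operator trips=not → not all inputs occur → does not occur.
Drive chain unavailable [AND]: Leveling path unavailable=not, Left door interlock 2 lost=not, C drive VFD 2 trips=not → not all inputs occur → does not occur.
Elevator stuck between floors [OR]: Brake release down=occurs, Drive chain unavailable=not, Main safety relay 2 lost=not → at least one input occurs → occurs.

Yes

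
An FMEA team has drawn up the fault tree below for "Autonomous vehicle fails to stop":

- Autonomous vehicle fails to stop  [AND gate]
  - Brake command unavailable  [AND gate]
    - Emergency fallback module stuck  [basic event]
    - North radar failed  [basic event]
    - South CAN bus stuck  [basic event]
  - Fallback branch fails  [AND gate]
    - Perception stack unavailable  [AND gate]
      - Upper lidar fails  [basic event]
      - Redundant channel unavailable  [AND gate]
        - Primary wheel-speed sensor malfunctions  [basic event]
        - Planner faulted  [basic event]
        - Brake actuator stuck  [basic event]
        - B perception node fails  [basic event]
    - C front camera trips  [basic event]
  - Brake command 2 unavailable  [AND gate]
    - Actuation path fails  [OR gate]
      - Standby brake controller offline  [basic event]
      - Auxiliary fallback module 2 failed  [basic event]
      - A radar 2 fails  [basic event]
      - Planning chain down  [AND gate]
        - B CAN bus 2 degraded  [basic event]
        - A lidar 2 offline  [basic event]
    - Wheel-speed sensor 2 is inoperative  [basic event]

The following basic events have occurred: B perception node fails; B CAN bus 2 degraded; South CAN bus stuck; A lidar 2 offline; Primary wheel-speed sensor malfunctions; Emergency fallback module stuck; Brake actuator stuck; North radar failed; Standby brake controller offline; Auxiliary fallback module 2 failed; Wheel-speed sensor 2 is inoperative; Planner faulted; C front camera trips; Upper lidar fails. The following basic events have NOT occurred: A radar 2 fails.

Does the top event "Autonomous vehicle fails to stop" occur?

Yes

Brake command unavailable [AND]: Emergency fallback module stuck=occurs, North radar failed=occurs, South CAN bus stuck=occurs → all inputs occur → occurs.
Redundant channel unavailable [AND]: Primary wheel-speed sensor malfunctions=occurs, Planner faulted=occurs, Brake actuator stuck=occurs, B perception node fails=occurs → all inputs occur → occurs.
Perception stack unavailable [AND]: Upper lidar fails=occurs, Redundant channel unavailable=occurs → all inputs occur → occurs.
Fallback branch fails [AND]: Perception stack unavailable=occurs, C front camera trips=occurs → all inputs occur → occurs.
Planning chain down [AND]: B CAN bus 2 degraded=occurs, A lidar 2 offline=occurs → all inputs occur → occurs.
Actuation path fails [OR]: Standby brake controller offline=occurs, Auxiliary fallback module 2 failed=occurs, A radar 2 fails=not, Planning chain down=occurs → at least one input occurs → occurs.
Brake command 2 unavailable [AND]: Actuation path fails=occurs, Wheel-speed sensor 2 is inoperative=occurs → all inputs occur → occurs.
Autonomous vehicle fails to stop [AND]: Brake command unavailable=occurs, Fallback branch fails=occurs, Brake command 2 unavailable=occurs → all inputs occur → occurs.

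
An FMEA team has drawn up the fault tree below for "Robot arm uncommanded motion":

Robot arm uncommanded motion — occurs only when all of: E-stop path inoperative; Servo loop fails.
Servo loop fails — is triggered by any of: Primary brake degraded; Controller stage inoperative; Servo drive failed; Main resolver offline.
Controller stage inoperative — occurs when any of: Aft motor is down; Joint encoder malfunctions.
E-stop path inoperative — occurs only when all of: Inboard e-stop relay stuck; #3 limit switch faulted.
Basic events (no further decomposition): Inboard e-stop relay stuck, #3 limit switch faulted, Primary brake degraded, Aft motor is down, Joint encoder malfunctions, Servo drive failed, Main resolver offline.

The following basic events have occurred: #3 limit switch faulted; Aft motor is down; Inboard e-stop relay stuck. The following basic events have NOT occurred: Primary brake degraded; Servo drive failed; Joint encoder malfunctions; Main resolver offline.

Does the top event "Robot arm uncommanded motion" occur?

E-stop path inoperative [AND]: Inboard e-stop relay stuck=occurs, #3 limit switch faulted=occurs → all inputs occur → occurs.
Controller stage inoperative [OR]: Aft motor is down=occurs, Joint encoder malfunctions=not → at least one input occurs → occurs.
Servo loop fails [OR]: Primary brake degraded=not, Controller stage inoperative=occurs, Servo drive failed=not, Main resolver offline=not → at least one input occurs → occurs.
Robot arm uncommanded motion [AND]: E-stop path inoperative=occurs, Servo loop fails=occurs → all inputs occur → occurs.

Yes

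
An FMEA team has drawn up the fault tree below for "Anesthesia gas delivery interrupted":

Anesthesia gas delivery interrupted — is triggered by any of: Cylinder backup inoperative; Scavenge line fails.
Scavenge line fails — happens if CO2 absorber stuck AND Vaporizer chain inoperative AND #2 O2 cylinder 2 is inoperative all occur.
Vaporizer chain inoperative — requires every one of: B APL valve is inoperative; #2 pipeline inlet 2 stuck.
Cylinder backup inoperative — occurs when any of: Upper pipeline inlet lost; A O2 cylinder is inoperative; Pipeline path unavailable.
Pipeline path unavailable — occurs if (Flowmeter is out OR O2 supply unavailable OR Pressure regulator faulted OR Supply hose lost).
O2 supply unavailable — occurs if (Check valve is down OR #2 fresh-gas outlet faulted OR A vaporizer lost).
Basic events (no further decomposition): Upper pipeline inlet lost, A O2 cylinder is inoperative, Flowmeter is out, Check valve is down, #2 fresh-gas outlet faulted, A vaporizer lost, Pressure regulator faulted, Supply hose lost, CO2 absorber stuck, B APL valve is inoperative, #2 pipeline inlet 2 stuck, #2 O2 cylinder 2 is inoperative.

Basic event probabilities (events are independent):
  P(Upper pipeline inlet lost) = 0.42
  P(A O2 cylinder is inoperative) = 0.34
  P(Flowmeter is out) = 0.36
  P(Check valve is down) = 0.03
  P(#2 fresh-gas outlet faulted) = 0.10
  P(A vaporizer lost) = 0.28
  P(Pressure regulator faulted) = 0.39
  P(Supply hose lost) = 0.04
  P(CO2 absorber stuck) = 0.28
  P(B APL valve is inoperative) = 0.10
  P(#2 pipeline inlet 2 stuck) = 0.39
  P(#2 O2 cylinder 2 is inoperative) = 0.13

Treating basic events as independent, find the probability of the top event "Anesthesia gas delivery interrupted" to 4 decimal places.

0.9100

P(O2 supply unavailable) [OR] = 1 − (1−0.03) × (1−0.10) × (1−0.28) = 0.371440
P(Pipeline path unavailable) [OR] = 1 − (1−0.36) × (1−0.371440) × (1−0.39) × (1−0.04) = 0.764426
P(Cylinder backup inoperative) [OR] = 1 − (1−0.42) × (1−0.34) × (1−0.764426) = 0.909822
P(Vaporizer chain inoperative) [AND] = 0.10 × 0.39 = 0.039000
P(Scavenge line fails) [AND] = 0.28 × 0.039000 × 0.13 = 0.001420
P(Anesthesia gas delivery interrupted) [OR] = 1 − (1−0.909822) × (1−0.001420) = 0.909950
Rounded to 4 decimal places: P(Anesthesia gas delivery interrupted) ≈ 0.9100.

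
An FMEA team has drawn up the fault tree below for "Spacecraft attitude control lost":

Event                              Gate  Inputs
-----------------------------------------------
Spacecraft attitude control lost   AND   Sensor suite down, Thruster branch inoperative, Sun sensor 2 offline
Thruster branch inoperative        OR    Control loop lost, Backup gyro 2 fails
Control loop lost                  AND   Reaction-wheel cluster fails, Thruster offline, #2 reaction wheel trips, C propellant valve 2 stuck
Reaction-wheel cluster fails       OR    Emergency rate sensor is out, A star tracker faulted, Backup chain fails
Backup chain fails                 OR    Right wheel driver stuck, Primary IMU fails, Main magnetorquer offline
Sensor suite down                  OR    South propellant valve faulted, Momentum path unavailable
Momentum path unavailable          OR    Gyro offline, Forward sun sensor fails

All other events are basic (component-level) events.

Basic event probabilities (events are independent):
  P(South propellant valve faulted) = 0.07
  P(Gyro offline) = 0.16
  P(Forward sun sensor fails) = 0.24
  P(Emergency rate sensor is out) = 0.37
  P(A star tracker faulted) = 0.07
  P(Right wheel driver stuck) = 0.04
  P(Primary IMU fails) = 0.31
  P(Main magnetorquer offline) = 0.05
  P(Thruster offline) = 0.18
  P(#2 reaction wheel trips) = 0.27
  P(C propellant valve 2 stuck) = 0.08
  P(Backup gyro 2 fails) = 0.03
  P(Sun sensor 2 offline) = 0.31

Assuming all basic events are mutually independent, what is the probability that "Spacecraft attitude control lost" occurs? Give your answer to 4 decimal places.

P(Momentum path unavailable) [OR] = 1 − (1−0.16) × (1−0.24) = 0.361600
P(Sensor suite down) [OR] = 1 − (1−0.07) × (1−0.361600) = 0.406288
P(Backup chain fails) [OR] = 1 − (1−0.04) × (1−0.31) × (1−0.05) = 0.370720
P(Reaction-wheel cluster fails) [OR] = 1 − (1−0.37) × (1−0.07) × (1−0.370720) = 0.631305
P(Control loop lost) [AND] = 0.631305 × 0.18 × 0.27 × 0.08 = 0.002455
P(Thruster branch inoperative) [OR] = 1 − (1−0.002455) × (1−0.03) = 0.032381
P(Spacecraft attitude control lost) [AND] = 0.406288 × 0.032381 × 0.31 = 0.004078
Rounded to 4 decimal places: P(Spacecraft attitude control lost) ≈ 0.0041.

0.0041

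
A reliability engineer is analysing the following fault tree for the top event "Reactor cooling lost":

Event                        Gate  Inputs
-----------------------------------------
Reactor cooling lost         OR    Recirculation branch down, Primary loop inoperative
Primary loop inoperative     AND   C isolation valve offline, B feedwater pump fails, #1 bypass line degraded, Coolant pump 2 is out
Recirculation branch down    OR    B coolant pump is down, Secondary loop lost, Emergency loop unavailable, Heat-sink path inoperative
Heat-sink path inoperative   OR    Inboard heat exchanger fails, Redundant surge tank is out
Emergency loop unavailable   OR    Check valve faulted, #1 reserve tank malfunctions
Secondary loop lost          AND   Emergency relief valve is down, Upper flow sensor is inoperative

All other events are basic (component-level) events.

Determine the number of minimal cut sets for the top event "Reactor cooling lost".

7

Secondary loop lost [AND]: one cut set from each child combined → 1 × 1 = 1 cut set(s).
Emergency loop unavailable [OR]: union of children's cut sets → 2 cut set(s).
Heat-sink path inoperative [OR]: union of children's cut sets → 2 cut set(s).
Recirculation branch down [OR]: union of children's cut sets → 6 cut set(s).
Primary loop inoperative [AND]: one cut set from each child combined → 1 × 1 × 1 × 1 = 1 cut set(s).
Reactor cooling lost [OR]: union of children's cut sets → 7 cut set(s).
Minimal cut sets: {B coolant pump is down}; {Emergency relief valve is down, Upper flow sensor is inoperative}; {Check valve faulted}; {#1 reserve tank malfunctions}; {Inboard heat exchanger fails}; {Redundant surge tank is out}; {#1 bypass line degraded, B feedwater pump fails, C isolation valve offline, Coolant pump 2 is out}.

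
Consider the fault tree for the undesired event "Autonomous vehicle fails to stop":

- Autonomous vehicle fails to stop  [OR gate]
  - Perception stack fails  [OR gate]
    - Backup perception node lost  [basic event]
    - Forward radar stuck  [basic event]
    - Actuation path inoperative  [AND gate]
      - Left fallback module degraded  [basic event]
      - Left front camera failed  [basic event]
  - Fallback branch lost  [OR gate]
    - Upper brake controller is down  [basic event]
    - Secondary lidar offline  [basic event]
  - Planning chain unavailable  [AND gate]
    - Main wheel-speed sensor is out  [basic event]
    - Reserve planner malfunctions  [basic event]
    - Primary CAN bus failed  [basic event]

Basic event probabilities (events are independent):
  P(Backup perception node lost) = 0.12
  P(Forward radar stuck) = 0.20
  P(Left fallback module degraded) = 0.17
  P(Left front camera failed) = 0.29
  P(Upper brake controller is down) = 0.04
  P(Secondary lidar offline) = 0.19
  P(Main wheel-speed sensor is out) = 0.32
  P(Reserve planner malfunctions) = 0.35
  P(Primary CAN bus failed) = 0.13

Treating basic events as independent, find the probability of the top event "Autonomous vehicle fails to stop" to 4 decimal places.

P(Actuation path inoperative) [AND] = 0.17 × 0.29 = 0.049300
P(Perception stack fails) [OR] = 1 − (1−0.12) × (1−0.20) × (1−0.049300) = 0.330707
P(Fallback branch lost) [OR] = 1 − (1−0.04) × (1−0.19) = 0.222400
P(Planning chain unavailable) [AND] = 0.32 × 0.35 × 0.13 = 0.014560
P(Autonomous vehicle fails to stop) [OR] = 1 − (1−0.330707) × (1−0.222400) × (1−0.014560) = 0.487135
Rounded to 4 decimal places: P(Autonomous vehicle fails to stop) ≈ 0.4871.

0.4871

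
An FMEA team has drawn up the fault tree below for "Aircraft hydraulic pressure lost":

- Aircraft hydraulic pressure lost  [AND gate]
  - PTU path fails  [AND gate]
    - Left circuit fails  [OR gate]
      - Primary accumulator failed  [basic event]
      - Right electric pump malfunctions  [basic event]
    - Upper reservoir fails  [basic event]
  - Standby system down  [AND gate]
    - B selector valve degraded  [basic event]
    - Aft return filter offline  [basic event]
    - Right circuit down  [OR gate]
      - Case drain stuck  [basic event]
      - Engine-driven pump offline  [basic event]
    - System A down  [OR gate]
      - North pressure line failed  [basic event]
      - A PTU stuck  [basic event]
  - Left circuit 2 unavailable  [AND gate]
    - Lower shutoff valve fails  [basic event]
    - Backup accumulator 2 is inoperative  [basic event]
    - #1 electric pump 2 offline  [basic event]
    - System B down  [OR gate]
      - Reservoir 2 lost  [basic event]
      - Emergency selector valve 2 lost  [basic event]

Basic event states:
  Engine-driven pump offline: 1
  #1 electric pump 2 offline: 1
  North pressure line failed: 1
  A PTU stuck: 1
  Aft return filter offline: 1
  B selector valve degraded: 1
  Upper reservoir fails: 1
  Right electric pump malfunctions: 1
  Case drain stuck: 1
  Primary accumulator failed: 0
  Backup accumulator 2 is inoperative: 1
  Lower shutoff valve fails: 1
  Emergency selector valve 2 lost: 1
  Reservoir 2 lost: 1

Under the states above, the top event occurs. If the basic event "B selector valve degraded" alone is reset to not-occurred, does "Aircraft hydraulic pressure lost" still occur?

Counterfactual: set "B selector valve degraded" to not occurred.
Left circuit fails [OR]: Primary accumulator failed=not, Right electric pump malfunctions=occurs → at least one input occurs → occurs.
PTU path fails [AND]: Left circuit fails=occurs, Upper reservoir fails=occurs → all inputs occur → occurs.
Right circuit down [OR]: Case drain stuck=occurs, Engine-driven pump offline=occurs → at least one input occurs → occurs.
System A down [OR]: North pressure line failed=occurs, A PTU stuck=occurs → at least one input occurs → occurs.
Standby system down [AND]: B selector valve degraded=not, Aft return filter offline=occurs, Right circuit down=occurs, System A down=occurs → not all inputs occur → does not occur.
System B down [OR]: Reservoir 2 lost=occurs, Emergency selector valve 2 lost=occurs → at least one input occurs → occurs.
Left circuit 2 unavailable [AND]: Lower shutoff valve fails=occurs, Backup accumulator 2 is inoperative=occurs, #1 electric pump 2 offline=occurs, System B down=occurs → all inputs occur → occurs.
Aircraft hydraulic pressure lost [AND]: PTU path fails=occurs, Standby system down=not, Left circuit 2 unavailable=occurs → not all inputs occur → does not occur.

No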